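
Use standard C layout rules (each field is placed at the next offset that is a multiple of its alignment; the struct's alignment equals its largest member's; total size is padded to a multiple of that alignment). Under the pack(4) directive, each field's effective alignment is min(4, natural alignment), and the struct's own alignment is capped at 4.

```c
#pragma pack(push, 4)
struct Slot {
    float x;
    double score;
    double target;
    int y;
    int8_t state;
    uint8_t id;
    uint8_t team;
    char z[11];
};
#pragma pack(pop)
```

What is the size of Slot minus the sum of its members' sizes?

2

0..4  x  (4B, 4-aligned)
4..12  score  (8B, 4-aligned)
12..20  target  (8B, 4-aligned)
20..24  y  (4B, 4-aligned)
24..25  state  (1B, 1-aligned)
25..26  id  (1B, 1-aligned)
26..27  team  (1B, 1-aligned)
27..38  z  (11B, 1-aligned)
38..40  -- tail padding (2B)
sizeof = 40, alignof = 4
data bytes 38, size 40 → padding 2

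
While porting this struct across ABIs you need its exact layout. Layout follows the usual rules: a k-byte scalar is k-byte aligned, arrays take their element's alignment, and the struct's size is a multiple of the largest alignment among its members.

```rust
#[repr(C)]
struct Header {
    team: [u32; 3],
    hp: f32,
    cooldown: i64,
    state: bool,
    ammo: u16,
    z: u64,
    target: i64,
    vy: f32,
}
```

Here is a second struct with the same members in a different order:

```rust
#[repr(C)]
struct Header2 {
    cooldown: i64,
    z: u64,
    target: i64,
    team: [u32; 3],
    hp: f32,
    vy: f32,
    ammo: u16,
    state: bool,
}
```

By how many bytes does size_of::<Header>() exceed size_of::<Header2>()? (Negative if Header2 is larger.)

team at 0 (size 12, align 4) → ends 12
hp at 12 (size 4, align 4) → ends 16
cooldown at 16 (size 8, align 8) → ends 24
state at 24 (size 1, align 1) → ends 25
pad 1 to align 2 for ammo
ammo at 26 (size 2, align 2) → ends 28
pad 4 to align 8 for z
z at 32 (size 8, align 8) → ends 40
target at 40 (size 8, align 8) → ends 48
vy at 48 (size 4, align 4) → ends 52
tail pad 4 to reach multiple of 8
total 56 bytes, alignment 8
— Header2 —
cooldown at 0 (size 8, align 8) → ends 8
z at 8 (size 8, align 8) → ends 16
target at 16 (size 8, align 8) → ends 24
team at 24 (size 12, align 4) → ends 36
hp at 36 (size 4, align 4) → ends 40
vy at 40 (size 4, align 4) → ends 44
ammo at 44 (size 2, align 2) → ends 46
state at 46 (size 1, align 1) → ends 47
tail pad 1 to reach multiple of 8
total 48 bytes, alignment 8
56 − 48 = 8

8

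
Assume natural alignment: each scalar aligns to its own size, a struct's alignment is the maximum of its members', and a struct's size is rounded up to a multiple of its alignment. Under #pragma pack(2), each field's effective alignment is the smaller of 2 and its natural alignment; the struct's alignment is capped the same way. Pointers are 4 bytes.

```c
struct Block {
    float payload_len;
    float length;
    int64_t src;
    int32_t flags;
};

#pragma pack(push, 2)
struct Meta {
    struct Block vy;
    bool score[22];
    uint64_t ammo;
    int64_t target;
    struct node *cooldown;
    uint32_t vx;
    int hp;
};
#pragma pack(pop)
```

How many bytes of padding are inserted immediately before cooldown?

0

Block: 0..4  payload_len  (4B, 4-aligned); 4..8  length  (4B, 4-aligned); 8..16  src  (8B, 8-aligned); 16..20  flags  (4B, 4-aligned); 20..24  -- tail padding (4B); sizeof = 24, alignof = 8
0..24  vy  (24B, 2-aligned)
24..46  score  (22B, 1-aligned)
46..54  ammo  (8B, 2-aligned)
54..62  target  (8B, 2-aligned)
62..66  cooldown  (4B, 2-aligned)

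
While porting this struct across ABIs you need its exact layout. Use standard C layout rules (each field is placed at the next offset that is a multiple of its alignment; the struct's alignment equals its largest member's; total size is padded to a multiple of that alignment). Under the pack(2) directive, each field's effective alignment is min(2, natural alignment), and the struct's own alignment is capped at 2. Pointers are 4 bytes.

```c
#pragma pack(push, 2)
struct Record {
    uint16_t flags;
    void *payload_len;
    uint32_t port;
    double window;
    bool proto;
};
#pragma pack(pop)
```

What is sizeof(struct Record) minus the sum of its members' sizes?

flags at 0 (size 2, align 2) → ends 2
payload_len at 2 (size 4, align 2) → ends 6
port at 6 (size 4, align 2) → ends 10
window at 10 (size 8, align 2) → ends 18
proto at 18 (size 1, align 1) → ends 19
tail pad 1 to reach multiple of 2
total 20 bytes, alignment 2
data bytes 19, size 20 → padding 1

1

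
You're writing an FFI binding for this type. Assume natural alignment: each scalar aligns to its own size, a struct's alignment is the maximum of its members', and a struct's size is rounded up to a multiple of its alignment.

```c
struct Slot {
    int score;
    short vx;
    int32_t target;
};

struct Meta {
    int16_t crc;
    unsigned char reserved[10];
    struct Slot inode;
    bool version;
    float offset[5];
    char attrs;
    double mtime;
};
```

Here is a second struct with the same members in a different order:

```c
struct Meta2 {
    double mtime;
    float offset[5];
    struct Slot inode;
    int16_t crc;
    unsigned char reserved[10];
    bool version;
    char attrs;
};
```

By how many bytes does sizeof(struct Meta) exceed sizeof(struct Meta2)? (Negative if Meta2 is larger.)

Slot: 0..4  score  (4B, 4-aligned); 4..6  vx  (2B, 2-aligned); 6..8  -- padding (2B); 8..12  target  (4B, 4-aligned); sizeof = 12, alignof = 4
0..2  crc  (2B, 2-aligned)
2..12  reserved  (10B, 1-aligned)
12..24  inode  (12B, 4-aligned)
24..25  version  (1B, 1-aligned)
25..28  -- padding (3B)
28..48  offset  (20B, 4-aligned)
48..49  attrs  (1B, 1-aligned)
49..56  -- padding (7B)
56..64  mtime  (8B, 8-aligned)
sizeof = 64, alignof = 8
— Meta2 —
0..8  mtime  (8B, 8-aligned)
8..28  offset  (20B, 4-aligned)
28..40  inode  (12B, 4-aligned)
40..42  crc  (2B, 2-aligned)
42..52  reserved  (10B, 1-aligned)
52..53  version  (1B, 1-aligned)
53..54  attrs  (1B, 1-aligned)
54..56  -- tail padding (2B)
sizeof = 56, alignof = 8
64 − 56 = 8

8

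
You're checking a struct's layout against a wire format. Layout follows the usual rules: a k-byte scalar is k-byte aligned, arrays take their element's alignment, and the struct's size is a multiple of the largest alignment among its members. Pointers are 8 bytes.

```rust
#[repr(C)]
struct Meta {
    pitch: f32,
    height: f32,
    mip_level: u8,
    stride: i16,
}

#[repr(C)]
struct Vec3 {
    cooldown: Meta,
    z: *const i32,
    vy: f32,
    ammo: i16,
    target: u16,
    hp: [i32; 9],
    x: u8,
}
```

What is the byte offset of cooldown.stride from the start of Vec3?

Meta: @0: pitch [4B, align 4] → 4; @4: height [4B, align 4] → 8; @8: mip_level [1B, align 1] → 9; +1 pad (align 2); @10: stride [2B, align 2] → 12; size 12, align 4
@0: cooldown [12B, align 4] → 12
within Meta: stride at 10
0 + 10 = 10

10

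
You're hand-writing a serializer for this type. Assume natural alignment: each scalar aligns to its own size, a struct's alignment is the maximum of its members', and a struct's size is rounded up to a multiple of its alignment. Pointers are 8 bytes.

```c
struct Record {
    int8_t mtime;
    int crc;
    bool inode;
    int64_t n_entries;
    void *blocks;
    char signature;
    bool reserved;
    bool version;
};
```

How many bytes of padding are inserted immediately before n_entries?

7

@0: mtime [1B, align 1] → 1
+3 pad (align 4)
@4: crc [4B, align 4] → 8
@8: inode [1B, align 1] → 9
+7 pad (align 8)
@16: n_entries [8B, align 8] → 24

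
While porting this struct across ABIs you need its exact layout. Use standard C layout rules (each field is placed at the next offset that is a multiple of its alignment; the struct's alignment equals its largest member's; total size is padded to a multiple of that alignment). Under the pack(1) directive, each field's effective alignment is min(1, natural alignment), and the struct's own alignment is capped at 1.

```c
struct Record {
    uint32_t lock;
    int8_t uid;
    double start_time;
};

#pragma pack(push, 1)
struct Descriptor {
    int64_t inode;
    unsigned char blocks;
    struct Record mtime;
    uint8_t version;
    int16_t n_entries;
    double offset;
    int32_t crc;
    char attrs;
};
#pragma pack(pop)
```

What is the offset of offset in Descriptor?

Record: 0..4  lock  (4B, 4-aligned); 4..5  uid  (1B, 1-aligned); 5..8  -- padding (3B); 8..16  start_time  (8B, 8-aligned); sizeof = 16, alignof = 8
0..8  inode  (8B, 1-aligned)
8..9  blocks  (1B, 1-aligned)
9..25  mtime  (16B, 1-aligned)
25..26  version  (1B, 1-aligned)
26..28  n_entries  (2B, 1-aligned)
28..36  offset  (8B, 1-aligned)

28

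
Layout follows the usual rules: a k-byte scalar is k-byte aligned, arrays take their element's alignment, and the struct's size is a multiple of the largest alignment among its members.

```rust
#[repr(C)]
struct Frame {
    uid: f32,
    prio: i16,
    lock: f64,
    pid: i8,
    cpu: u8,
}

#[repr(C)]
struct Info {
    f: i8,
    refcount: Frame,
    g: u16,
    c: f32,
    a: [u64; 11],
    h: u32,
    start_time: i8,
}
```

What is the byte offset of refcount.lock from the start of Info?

16

Frame: uid at 0 (size 4, align 4) → ends 4; prio at 4 (size 2, align 2) → ends 6; pad 2 to align 8 for lock; lock at 8 (size 8, align 8) → ends 16; pid at 16 (size 1, align 1) → ends 17; cpu at 17 (size 1, align 1) → ends 18; tail pad 6 to reach multiple of 8; total 24 bytes, alignment 8
f at 0 (size 1, align 1) → ends 1
pad 7 to align 8 for refcount
refcount at 8 (size 24, align 8) → ends 32
within Frame: lock at 8
8 + 8 = 16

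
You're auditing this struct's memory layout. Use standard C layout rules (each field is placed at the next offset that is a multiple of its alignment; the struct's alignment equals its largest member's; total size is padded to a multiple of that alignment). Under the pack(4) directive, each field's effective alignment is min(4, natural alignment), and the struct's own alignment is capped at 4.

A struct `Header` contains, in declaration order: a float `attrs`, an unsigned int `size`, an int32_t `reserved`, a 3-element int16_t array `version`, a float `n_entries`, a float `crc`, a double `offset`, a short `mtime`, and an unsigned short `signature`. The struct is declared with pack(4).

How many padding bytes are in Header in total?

attrs at 0 (size 4, align 4) → ends 4
size at 4 (size 4, align 4) → ends 8
reserved at 8 (size 4, align 4) → ends 12
version at 12 (size 6, align 2) → ends 18
pad 2 to align 4 for n_entries
n_entries at 20 (size 4, align 4) → ends 24
crc at 24 (size 4, align 4) → ends 28
offset at 28 (size 8, align 4) → ends 36
mtime at 36 (size 2, align 2) → ends 38
signature at 38 (size 2, align 2) → ends 40
total 40 bytes, alignment 4
data bytes 38, size 40 → padding 2

2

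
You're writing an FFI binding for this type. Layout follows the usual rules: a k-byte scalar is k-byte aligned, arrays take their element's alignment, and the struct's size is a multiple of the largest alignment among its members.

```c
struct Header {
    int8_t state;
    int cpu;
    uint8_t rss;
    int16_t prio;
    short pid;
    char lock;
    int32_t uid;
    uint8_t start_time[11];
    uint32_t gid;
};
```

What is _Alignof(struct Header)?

4

member alignments: state=1, cpu=4, rss=1, prio=2, pid=2, lock=1, uid=4, start_time=1, gid=4
max = 4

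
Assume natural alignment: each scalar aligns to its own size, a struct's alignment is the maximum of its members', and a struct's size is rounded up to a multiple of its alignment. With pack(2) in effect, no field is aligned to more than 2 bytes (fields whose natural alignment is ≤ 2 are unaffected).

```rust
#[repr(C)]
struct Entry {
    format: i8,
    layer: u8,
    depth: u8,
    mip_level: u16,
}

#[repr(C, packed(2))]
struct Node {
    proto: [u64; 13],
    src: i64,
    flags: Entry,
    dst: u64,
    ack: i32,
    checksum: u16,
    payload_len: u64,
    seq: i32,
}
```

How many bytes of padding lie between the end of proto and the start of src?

Entry: @0: format [1B, align 1] → 1; @1: layer [1B, align 1] → 2; @2: depth [1B, align 1] → 3; +1 pad (align 2); @4: mip_level [2B, align 2] → 6; size 6, align 2
@0: proto [104B, align 2] → 104
@104: src [8B, align 2] → 112

0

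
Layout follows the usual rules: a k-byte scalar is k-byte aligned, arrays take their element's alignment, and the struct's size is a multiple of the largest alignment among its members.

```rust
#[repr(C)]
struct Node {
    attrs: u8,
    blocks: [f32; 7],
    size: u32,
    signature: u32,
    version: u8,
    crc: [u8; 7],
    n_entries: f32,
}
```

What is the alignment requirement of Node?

4

member alignments: attrs=1, blocks=4, size=4, signature=4, version=1, crc=1, n_entries=4
max = 4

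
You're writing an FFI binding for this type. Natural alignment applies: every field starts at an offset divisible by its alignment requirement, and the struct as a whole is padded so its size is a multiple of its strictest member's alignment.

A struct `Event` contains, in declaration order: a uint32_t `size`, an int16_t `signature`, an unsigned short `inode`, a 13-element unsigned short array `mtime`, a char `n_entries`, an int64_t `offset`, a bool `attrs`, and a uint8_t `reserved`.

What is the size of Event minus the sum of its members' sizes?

0..4  size  (4B, 4-aligned)
4..6  signature  (2B, 2-aligned)
6..8  inode  (2B, 2-aligned)
8..34  mtime  (26B, 2-aligned)
34..35  n_entries  (1B, 1-aligned)
35..40  -- padding (5B)
40..48  offset  (8B, 8-aligned)
48..49  attrs  (1B, 1-aligned)
49..50  reserved  (1B, 1-aligned)
50..56  -- tail padding (6B)
sizeof = 56, alignof = 8
data bytes 45, size 56 → padding 11

11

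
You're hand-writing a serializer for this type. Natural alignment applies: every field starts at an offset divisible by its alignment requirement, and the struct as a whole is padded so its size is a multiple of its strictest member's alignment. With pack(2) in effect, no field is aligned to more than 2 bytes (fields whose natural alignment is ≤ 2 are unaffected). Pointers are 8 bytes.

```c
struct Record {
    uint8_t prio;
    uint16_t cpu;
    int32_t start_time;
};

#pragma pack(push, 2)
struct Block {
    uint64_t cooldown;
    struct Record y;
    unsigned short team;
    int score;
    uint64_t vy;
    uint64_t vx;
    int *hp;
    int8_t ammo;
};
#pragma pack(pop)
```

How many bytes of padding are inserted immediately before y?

Record: @0: prio [1B, align 1] → 1; +1 pad (align 2); @2: cpu [2B, align 2] → 4; @4: start_time [4B, align 4] → 8; size 8, align 4
@0: cooldown [8B, align 2] → 8
@8: y [8B, align 2] → 16

0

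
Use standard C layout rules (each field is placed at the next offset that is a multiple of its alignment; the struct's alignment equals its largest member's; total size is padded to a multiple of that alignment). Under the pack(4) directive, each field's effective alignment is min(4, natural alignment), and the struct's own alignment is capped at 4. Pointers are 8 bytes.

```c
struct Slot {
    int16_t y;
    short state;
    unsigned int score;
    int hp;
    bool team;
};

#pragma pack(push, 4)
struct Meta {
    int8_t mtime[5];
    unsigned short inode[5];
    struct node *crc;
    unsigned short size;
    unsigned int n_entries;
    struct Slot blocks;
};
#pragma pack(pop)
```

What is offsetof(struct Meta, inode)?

Slot: @0: y [2B, align 2] → 2; @2: state [2B, align 2] → 4; @4: score [4B, align 4] → 8; @8: hp [4B, align 4] → 12; @12: team [1B, align 1] → 13; +3 tail pad (align 4); size 16, align 4
@0: mtime [5B, align 1] → 5
+1 pad (align 2)
@6: inode [10B, align 2] → 16

6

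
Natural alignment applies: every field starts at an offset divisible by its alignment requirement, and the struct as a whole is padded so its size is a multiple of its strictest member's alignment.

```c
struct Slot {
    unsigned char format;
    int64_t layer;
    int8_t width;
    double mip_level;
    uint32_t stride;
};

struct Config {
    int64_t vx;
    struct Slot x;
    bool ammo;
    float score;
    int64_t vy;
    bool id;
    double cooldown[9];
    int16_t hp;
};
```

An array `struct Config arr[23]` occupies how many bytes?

Slot: format at 0 (size 1, align 1) → ends 1; pad 7 to align 8 for layer; layer at 8 (size 8, align 8) → ends 16; width at 16 (size 1, align 1) → ends 17; pad 7 to align 8 for mip_level; mip_level at 24 (size 8, align 8) → ends 32; stride at 32 (size 4, align 4) → ends 36; tail pad 4 to reach multiple of 8; total 40 bytes, alignment 8
vx at 0 (size 8, align 8) → ends 8
x at 8 (size 40, align 8) → ends 48
ammo at 48 (size 1, align 1) → ends 49
pad 3 to align 4 for score
score at 52 (size 4, align 4) → ends 56
vy at 56 (size 8, align 8) → ends 64
id at 64 (size 1, align 1) → ends 65
pad 7 to align 8 for cooldown
cooldown at 72 (size 72, align 8) → ends 144
hp at 144 (size 2, align 2) → ends 146
tail pad 6 to reach multiple of 8
total 152 bytes, alignment 8
array of 23: 23 × 152 = 3496

3496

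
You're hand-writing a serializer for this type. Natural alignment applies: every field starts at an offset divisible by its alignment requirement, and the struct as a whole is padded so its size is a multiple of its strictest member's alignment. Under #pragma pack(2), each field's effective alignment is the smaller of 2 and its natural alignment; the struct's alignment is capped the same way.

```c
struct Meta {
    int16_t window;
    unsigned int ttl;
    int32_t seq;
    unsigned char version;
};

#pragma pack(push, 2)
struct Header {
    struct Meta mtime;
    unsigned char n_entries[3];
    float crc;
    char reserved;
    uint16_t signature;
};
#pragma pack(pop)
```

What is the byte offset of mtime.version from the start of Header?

Meta: @0: window [2B, align 2] → 2; +2 pad (align 4); @4: ttl [4B, align 4] → 8; @8: seq [4B, align 4] → 12; @12: version [1B, align 1] → 13; +3 tail pad (align 4); size 16, align 4
@0: mtime [16B, align 2] → 16
within Meta: version at 12
0 + 12 = 12

12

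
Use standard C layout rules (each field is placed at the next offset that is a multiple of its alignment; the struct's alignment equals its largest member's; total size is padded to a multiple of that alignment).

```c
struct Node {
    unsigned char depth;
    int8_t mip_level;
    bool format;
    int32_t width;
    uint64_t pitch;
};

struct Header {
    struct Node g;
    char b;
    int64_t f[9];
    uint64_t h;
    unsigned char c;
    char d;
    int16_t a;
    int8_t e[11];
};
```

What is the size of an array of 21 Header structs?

Node: @0: depth [1B, align 1] → 1; @1: mip_level [1B, align 1] → 2; @2: format [1B, align 1] → 3; +1 pad (align 4); @4: width [4B, align 4] → 8; @8: pitch [8B, align 8] → 16; size 16, align 8
@0: g [16B, align 8] → 16
@16: b [1B, align 1] → 17
+7 pad (align 8)
@24: f [72B, align 8] → 96
@96: h [8B, align 8] → 104
@104: c [1B, align 1] → 105
@105: d [1B, align 1] → 106
@106: a [2B, align 2] → 108
@108: e [11B, align 1] → 119
+1 tail pad (align 8)
size 120, align 8
array of 21: 21 × 120 = 2520

2520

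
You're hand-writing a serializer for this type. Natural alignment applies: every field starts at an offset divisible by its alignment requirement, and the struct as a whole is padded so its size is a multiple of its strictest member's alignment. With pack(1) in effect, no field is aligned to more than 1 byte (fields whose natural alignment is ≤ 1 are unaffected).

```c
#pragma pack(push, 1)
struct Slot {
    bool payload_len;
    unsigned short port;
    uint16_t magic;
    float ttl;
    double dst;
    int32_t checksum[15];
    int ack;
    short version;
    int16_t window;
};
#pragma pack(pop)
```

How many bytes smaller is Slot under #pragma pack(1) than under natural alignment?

11

natural layout:
  0..1  payload_len  (1B, 1-aligned)
  1..2  -- padding (1B)
  2..4  port  (2B, 2-aligned)
  4..6  magic  (2B, 2-aligned)
  6..8  -- padding (2B)
  8..12  ttl  (4B, 4-aligned)
  12..16  -- padding (4B)
  16..24  dst  (8B, 8-aligned)
  24..84  checksum  (60B, 4-aligned)
  84..88  ack  (4B, 4-aligned)
  88..90  version  (2B, 2-aligned)
  90..92  window  (2B, 2-aligned)
  92..96  -- tail padding (4B)
  sizeof = 96, alignof = 8
packed(1) layout:
  0..1  payload_len  (1B, 1-aligned)
  1..3  port  (2B, 1-aligned)
  3..5  magic  (2B, 1-aligned)
  5..9  ttl  (4B, 1-aligned)
  9..17  dst  (8B, 1-aligned)
  17..77  checksum  (60B, 1-aligned)
  77..81  ack  (4B, 1-aligned)
  81..83  version  (2B, 1-aligned)
  83..85  window  (2B, 1-aligned)
  sizeof = 85, alignof = 1
96 − 85 = 11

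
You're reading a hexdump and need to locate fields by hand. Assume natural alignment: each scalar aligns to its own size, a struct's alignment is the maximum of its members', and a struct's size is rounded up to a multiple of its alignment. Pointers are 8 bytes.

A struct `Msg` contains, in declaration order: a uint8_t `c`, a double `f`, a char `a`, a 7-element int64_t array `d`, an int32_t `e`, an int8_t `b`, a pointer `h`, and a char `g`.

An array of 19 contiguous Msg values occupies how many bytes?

1976

@0: c [1B, align 1] → 1
+7 pad (align 8)
@8: f [8B, align 8] → 16
@16: a [1B, align 1] → 17
+7 pad (align 8)
@24: d [56B, align 8] → 80
@80: e [4B, align 4] → 84
@84: b [1B, align 1] → 85
+3 pad (align 8)
@88: h [8B, align 8] → 96
@96: g [1B, align 1] → 97
+7 tail pad (align 8)
size 104, align 8
array of 19: 19 × 104 = 1976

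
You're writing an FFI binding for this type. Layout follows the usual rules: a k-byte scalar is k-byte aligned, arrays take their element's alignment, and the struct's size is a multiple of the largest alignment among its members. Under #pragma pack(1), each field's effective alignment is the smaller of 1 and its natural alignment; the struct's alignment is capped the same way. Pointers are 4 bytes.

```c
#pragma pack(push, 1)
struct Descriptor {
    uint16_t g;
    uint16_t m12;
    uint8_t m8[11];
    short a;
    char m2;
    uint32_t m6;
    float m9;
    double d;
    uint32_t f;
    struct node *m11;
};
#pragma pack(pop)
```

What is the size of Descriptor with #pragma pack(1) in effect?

42

@0: g [2B, align 1] → 2
@2: m12 [2B, align 1] → 4
@4: m8 [11B, align 1] → 15
@15: a [2B, align 1] → 17
@17: m2 [1B, align 1] → 18
@18: m6 [4B, align 1] → 22
@22: m9 [4B, align 1] → 26
@26: d [8B, align 1] → 34
@34: f [4B, align 1] → 38
@38: m11 [4B, align 1] → 42
size 42, align 1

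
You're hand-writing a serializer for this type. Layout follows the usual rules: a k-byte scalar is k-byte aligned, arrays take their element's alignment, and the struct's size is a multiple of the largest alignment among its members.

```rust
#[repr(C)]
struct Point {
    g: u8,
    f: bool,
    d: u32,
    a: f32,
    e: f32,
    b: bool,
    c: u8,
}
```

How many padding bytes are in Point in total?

4

@0: g [1B, align 1] → 1
@1: f [1B, align 1] → 2
+2 pad (align 4)
@4: d [4B, align 4] → 8
@8: a [4B, align 4] → 12
@12: e [4B, align 4] → 16
@16: b [1B, align 1] → 17
@17: c [1B, align 1] → 18
+2 tail pad (align 4)
size 20, align 4
data bytes 16, size 20 → padding 4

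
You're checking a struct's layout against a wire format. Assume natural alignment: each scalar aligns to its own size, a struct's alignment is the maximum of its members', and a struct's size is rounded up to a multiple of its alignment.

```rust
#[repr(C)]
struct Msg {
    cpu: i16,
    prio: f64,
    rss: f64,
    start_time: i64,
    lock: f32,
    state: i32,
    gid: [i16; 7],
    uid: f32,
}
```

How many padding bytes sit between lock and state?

0

0..2  cpu  (2B, 2-aligned)
2..8  -- padding (6B)
8..16  prio  (8B, 8-aligned)
16..24  rss  (8B, 8-aligned)
24..32  start_time  (8B, 8-aligned)
32..36  lock  (4B, 4-aligned)
36..40  state  (4B, 4-aligned)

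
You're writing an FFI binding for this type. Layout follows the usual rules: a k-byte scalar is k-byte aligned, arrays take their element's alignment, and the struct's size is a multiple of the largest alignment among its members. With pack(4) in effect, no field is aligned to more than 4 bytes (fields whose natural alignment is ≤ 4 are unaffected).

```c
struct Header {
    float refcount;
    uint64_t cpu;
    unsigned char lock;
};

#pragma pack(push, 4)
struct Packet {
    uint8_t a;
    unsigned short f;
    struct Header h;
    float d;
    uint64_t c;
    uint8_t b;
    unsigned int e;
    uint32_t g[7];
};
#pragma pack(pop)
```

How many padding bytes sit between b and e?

Header: @0: refcount [4B, align 4] → 4; +4 pad (align 8); @8: cpu [8B, align 8] → 16; @16: lock [1B, align 1] → 17; +7 tail pad (align 8); size 24, align 8
@0: a [1B, align 1] → 1
+1 pad (align 2)
@2: f [2B, align 2] → 4
@4: h [24B, align 4] → 28
@28: d [4B, align 4] → 32
@32: c [8B, align 4] → 40
@40: b [1B, align 1] → 41
+3 pad (align 4)
@44: e [4B, align 4] → 48

3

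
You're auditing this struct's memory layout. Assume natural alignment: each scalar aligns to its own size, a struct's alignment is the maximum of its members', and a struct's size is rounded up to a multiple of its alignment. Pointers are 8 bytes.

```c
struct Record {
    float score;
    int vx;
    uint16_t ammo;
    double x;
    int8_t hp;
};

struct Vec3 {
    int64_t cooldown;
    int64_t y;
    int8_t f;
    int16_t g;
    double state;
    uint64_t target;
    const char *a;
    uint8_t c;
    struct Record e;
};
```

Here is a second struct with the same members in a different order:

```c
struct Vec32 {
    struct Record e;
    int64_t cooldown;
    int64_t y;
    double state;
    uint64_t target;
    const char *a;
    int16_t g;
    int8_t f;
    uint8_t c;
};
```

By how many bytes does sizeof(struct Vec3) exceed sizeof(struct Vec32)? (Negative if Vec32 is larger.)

8

Record: 0..4  score  (4B, 4-aligned); 4..8  vx  (4B, 4-aligned); 8..10  ammo  (2B, 2-aligned); 10..16  -- padding (6B); 16..24  x  (8B, 8-aligned); 24..25  hp  (1B, 1-aligned); 25..32  -- tail padding (7B); sizeof = 32, alignof = 8
0..8  cooldown  (8B, 8-aligned)
8..16  y  (8B, 8-aligned)
16..17  f  (1B, 1-aligned)
17..18  -- padding (1B)
18..20  g  (2B, 2-aligned)
20..24  -- padding (4B)
24..32  state  (8B, 8-aligned)
32..40  target  (8B, 8-aligned)
40..48  a  (8B, 8-aligned)
48..49  c  (1B, 1-aligned)
49..56  -- padding (7B)
56..88  e  (32B, 8-aligned)
sizeof = 88, alignof = 8
— Vec32 —
0..32  e  (32B, 8-aligned)
32..40  cooldown  (8B, 8-aligned)
40..48  y  (8B, 8-aligned)
48..56  state  (8B, 8-aligned)
56..64  target  (8B, 8-aligned)
64..72  a  (8B, 8-aligned)
72..74  g  (2B, 2-aligned)
74..75  f  (1B, 1-aligned)
75..76  c  (1B, 1-aligned)
76..80  -- tail padding (4B)
sizeof = 80, alignof = 8
88 − 80 = 8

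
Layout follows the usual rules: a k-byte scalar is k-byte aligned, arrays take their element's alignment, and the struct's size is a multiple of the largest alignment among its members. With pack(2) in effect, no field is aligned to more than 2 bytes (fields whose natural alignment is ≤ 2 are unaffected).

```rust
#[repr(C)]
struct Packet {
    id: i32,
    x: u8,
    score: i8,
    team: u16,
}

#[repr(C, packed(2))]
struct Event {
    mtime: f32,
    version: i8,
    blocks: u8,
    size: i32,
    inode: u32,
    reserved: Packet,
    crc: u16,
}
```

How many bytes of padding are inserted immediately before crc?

Packet: @0: id [4B, align 4] → 4; @4: x [1B, align 1] → 5; @5: score [1B, align 1] → 6; @6: team [2B, align 2] → 8; size 8, align 4
@0: mtime [4B, align 2] → 4
@4: version [1B, align 1] → 5
@5: blocks [1B, align 1] → 6
@6: size [4B, align 2] → 10
@10: inode [4B, align 2] → 14
@14: reserved [8B, align 2] → 22
@22: crc [2B, align 2] → 24

0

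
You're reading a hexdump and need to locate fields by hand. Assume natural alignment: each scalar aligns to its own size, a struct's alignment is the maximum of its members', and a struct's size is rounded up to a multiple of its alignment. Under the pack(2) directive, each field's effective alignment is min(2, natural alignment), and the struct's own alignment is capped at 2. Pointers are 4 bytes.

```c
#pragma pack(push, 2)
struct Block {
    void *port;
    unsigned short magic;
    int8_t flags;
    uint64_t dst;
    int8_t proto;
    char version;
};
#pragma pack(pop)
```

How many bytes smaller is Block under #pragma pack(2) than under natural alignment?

natural layout:
  0..4  port  (4B, 4-aligned)
  4..6  magic  (2B, 2-aligned)
  6..7  flags  (1B, 1-aligned)
  7..8  -- padding (1B)
  8..16  dst  (8B, 8-aligned)
  16..17  proto  (1B, 1-aligned)
  17..18  version  (1B, 1-aligned)
  18..24  -- tail padding (6B)
  sizeof = 24, alignof = 8
packed(2) layout:
  0..4  port  (4B, 2-aligned)
  4..6  magic  (2B, 2-aligned)
  6..7  flags  (1B, 1-aligned)
  7..8  -- padding (1B)
  8..16  dst  (8B, 2-aligned)
  16..17  proto  (1B, 1-aligned)
  17..18  version  (1B, 1-aligned)
  sizeof = 18, alignof = 2
24 − 18 = 6

6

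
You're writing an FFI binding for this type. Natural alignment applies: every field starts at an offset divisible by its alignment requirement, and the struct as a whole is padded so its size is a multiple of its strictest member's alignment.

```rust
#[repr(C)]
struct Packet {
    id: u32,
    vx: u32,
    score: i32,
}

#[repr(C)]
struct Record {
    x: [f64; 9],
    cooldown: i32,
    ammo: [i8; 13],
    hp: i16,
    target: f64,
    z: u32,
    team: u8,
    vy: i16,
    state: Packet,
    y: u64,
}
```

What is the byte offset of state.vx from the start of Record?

Packet: 0..4  id  (4B, 4-aligned); 4..8  vx  (4B, 4-aligned); 8..12  score  (4B, 4-aligned); sizeof = 12, alignof = 4
0..72  x  (72B, 8-aligned)
72..76  cooldown  (4B, 4-aligned)
76..89  ammo  (13B, 1-aligned)
89..90  -- padding (1B)
90..92  hp  (2B, 2-aligned)
92..96  -- padding (4B)
96..104  target  (8B, 8-aligned)
104..108  z  (4B, 4-aligned)
108..109  team  (1B, 1-aligned)
109..110  -- padding (1B)
110..112  vy  (2B, 2-aligned)
112..124  state  (12B, 4-aligned)
within Packet: vx at 4
112 + 4 = 116

116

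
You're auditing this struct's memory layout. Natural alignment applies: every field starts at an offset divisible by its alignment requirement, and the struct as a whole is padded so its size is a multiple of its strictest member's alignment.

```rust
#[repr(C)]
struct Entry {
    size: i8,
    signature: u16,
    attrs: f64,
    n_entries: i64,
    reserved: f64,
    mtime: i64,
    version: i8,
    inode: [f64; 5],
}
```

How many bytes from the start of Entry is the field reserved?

24

@0: size [1B, align 1] → 1
+1 pad (align 2)
@2: signature [2B, align 2] → 4
+4 pad (align 8)
@8: attrs [8B, align 8] → 16
@16: n_entries [8B, align 8] → 24
@24: reserved [8B, align 8] → 32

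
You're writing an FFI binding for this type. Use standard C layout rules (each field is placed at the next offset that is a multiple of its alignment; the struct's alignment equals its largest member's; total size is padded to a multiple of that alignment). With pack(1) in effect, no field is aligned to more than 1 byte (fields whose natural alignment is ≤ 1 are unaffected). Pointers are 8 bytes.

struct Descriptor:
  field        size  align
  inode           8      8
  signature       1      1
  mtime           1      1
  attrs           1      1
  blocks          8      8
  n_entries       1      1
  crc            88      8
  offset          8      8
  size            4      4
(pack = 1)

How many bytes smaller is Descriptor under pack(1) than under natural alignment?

natural layout:
  0..8  inode  (8B, 8-aligned)
  8..9  signature  (1B, 1-aligned)
  9..10  mtime  (1B, 1-aligned)
  10..11  attrs  (1B, 1-aligned)
  11..16  -- padding (5B)
  16..24  blocks  (8B, 8-aligned)
  24..25  n_entries  (1B, 1-aligned)
  25..32  -- padding (7B)
  32..120  crc  (88B, 8-aligned)
  120..128  offset  (8B, 8-aligned)
  128..132  size  (4B, 4-aligned)
  132..136  -- tail padding (4B)
  sizeof = 136, alignof = 8
packed(1) layout:
  0..8  inode  (8B, 1-aligned)
  8..9  signature  (1B, 1-aligned)
  9..10  mtime  (1B, 1-aligned)
  10..11  attrs  (1B, 1-aligned)
  11..19  blocks  (8B, 1-aligned)
  19..20  n_entries  (1B, 1-aligned)
  20..108  crc  (88B, 1-aligned)
  108..116  offset  (8B, 1-aligned)
  116..120  size  (4B, 1-aligned)
  sizeof = 120, alignof = 1
136 − 120 = 16

16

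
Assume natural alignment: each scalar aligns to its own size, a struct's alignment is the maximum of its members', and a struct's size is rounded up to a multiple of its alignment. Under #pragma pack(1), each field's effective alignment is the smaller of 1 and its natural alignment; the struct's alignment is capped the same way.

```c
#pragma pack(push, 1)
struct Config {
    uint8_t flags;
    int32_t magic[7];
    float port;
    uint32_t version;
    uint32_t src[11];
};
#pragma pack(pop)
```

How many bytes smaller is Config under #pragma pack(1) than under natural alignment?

3

natural layout:
  flags at 0 (size 1, align 1) → ends 1
  pad 3 to align 4 for magic
  magic at 4 (size 28, align 4) → ends 32
  port at 32 (size 4, align 4) → ends 36
  version at 36 (size 4, align 4) → ends 40
  src at 40 (size 44, align 4) → ends 84
  total 84 bytes, alignment 4
packed(1) layout:
  flags at 0 (size 1, align 1) → ends 1
  magic at 1 (size 28, align 1) → ends 29
  port at 29 (size 4, align 1) → ends 33
  version at 33 (size 4, align 1) → ends 37
  src at 37 (size 44, align 1) → ends 81
  total 81 bytes, alignment 1
84 − 81 = 3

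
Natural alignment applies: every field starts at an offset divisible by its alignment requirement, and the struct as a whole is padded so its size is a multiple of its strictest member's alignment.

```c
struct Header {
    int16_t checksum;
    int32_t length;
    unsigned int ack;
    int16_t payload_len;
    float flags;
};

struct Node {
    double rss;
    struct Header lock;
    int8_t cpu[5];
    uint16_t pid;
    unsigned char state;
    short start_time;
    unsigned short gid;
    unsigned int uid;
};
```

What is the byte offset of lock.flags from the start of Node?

24

Header: checksum at 0 (size 2, align 2) → ends 2; pad 2 to align 4 for length; length at 4 (size 4, align 4) → ends 8; ack at 8 (size 4, align 4) → ends 12; payload_len at 12 (size 2, align 2) → ends 14; pad 2 to align 4 for flags; flags at 16 (size 4, align 4) → ends 20; total 20 bytes, alignment 4
rss at 0 (size 8, align 8) → ends 8
lock at 8 (size 20, align 4) → ends 28
within Header: flags at 16
8 + 16 = 24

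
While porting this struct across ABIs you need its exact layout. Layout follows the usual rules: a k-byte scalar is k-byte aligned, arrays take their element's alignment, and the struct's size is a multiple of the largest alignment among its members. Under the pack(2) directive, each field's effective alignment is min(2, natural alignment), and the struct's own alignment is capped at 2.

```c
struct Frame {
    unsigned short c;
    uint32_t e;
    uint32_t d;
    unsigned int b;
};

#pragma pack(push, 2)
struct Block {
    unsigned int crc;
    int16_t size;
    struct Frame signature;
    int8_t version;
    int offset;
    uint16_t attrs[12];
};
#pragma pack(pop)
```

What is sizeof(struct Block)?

52

Frame: @0: c [2B, align 2] → 2; +2 pad (align 4); @4: e [4B, align 4] → 8; @8: d [4B, align 4] → 12; @12: b [4B, align 4] → 16; size 16, align 4
@0: crc [4B, align 2] → 4
@4: size [2B, align 2] → 6
@6: signature [16B, align 2] → 22
@22: version [1B, align 1] → 23
+1 pad (align 2)
@24: offset [4B, align 2] → 28
@28: attrs [24B, align 2] → 52
size 52, align 2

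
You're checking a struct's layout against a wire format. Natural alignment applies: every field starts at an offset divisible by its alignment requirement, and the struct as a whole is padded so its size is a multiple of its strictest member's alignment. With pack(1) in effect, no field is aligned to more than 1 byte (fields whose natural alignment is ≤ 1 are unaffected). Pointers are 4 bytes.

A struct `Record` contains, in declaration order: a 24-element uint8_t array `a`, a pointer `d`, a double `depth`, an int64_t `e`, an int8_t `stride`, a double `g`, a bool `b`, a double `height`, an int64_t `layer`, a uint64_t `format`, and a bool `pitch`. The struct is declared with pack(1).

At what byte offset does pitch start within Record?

78

a at 0 (size 24, align 1) → ends 24
d at 24 (size 4, align 1) → ends 28
depth at 28 (size 8, align 1) → ends 36
e at 36 (size 8, align 1) → ends 44
stride at 44 (size 1, align 1) → ends 45
g at 45 (size 8, align 1) → ends 53
b at 53 (size 1, align 1) → ends 54
height at 54 (size 8, align 1) → ends 62
layer at 62 (size 8, align 1) → ends 70
format at 70 (size 8, align 1) → ends 78
pitch at 78 (size 1, align 1) → ends 79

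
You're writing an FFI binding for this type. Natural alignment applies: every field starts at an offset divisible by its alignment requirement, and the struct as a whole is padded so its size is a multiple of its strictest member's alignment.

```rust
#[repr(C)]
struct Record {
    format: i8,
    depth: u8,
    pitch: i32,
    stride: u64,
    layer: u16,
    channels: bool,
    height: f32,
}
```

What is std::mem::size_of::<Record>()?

24

format at 0 (size 1, align 1) → ends 1
depth at 1 (size 1, align 1) → ends 2
pad 2 to align 4 for pitch
pitch at 4 (size 4, align 4) → ends 8
stride at 8 (size 8, align 8) → ends 16
layer at 16 (size 2, align 2) → ends 18
channels at 18 (size 1, align 1) → ends 19
pad 1 to align 4 for height
height at 20 (size 4, align 4) → ends 24
total 24 bytes, alignment 8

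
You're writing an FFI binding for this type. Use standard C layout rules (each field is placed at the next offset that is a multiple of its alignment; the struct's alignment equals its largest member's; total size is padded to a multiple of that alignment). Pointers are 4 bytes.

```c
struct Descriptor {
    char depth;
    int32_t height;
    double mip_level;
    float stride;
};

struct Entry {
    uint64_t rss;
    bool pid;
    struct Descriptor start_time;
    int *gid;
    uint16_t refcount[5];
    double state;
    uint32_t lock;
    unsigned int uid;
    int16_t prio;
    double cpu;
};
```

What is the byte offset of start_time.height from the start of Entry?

20

Descriptor: depth at 0 (size 1, align 1) → ends 1; pad 3 to align 4 for height; height at 4 (size 4, align 4) → ends 8; mip_level at 8 (size 8, align 8) → ends 16; stride at 16 (size 4, align 4) → ends 20; tail pad 4 to reach multiple of 8; total 24 bytes, alignment 8
rss at 0 (size 8, align 8) → ends 8
pid at 8 (size 1, align 1) → ends 9
pad 7 to align 8 for start_time
start_time at 16 (size 24, align 8) → ends 40
within Descriptor: height at 4
16 + 4 = 20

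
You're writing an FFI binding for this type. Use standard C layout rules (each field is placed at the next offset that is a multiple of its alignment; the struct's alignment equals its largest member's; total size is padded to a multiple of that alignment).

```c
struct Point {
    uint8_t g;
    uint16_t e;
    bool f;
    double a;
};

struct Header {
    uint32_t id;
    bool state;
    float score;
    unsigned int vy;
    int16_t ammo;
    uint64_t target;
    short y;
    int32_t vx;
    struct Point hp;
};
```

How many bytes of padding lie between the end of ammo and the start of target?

Point: 0..1  g  (1B, 1-aligned); 1..2  -- padding (1B); 2..4  e  (2B, 2-aligned); 4..5  f  (1B, 1-aligned); 5..8  -- padding (3B); 8..16  a  (8B, 8-aligned); sizeof = 16, alignof = 8
0..4  id  (4B, 4-aligned)
4..5  state  (1B, 1-aligned)
5..8  -- padding (3B)
8..12  score  (4B, 4-aligned)
12..16  vy  (4B, 4-aligned)
16..18  ammo  (2B, 2-aligned)
18..24  -- padding (6B)
24..32  target  (8B, 8-aligned)

6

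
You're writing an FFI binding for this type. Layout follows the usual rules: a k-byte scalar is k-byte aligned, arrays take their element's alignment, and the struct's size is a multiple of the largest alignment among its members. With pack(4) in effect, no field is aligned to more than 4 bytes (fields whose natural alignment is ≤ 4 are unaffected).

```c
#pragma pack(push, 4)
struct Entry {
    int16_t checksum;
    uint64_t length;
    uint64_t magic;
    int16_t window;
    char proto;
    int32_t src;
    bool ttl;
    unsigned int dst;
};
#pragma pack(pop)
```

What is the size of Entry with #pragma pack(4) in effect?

36

@0: checksum [2B, align 2] → 2
+2 pad (align 4)
@4: length [8B, align 4] → 12
@12: magic [8B, align 4] → 20
@20: window [2B, align 2] → 22
@22: proto [1B, align 1] → 23
+1 pad (align 4)
@24: src [4B, align 4] → 28
@28: ttl [1B, align 1] → 29
+3 pad (align 4)
@32: dst [4B, align 4] → 36
size 36, align 4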